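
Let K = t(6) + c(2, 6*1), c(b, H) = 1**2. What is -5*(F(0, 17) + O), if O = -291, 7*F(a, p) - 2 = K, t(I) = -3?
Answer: 1455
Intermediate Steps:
c(b, H) = 1
K = -2 (K = -3 + 1 = -2)
F(a, p) = 0 (F(a, p) = 2/7 + (1/7)*(-2) = 2/7 - 2/7 = 0)
-5*(F(0, 17) + O) = -5*(0 - 291) = -5*(-291) = 1455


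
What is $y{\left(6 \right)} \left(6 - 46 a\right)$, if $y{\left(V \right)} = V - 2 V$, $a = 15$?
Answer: $4104$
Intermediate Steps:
$y{\left(V \right)} = - V$
$y{\left(6 \right)} \left(6 - 46 a\right) = \left(-1\right) 6 \left(6 - 690\right) = - 6 \left(6 - 690\right) = \left(-6\right) \left(-684\right) = 4104$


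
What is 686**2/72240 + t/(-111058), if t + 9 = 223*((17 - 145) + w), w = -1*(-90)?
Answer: 944218973/143264820 ≈ 6.5907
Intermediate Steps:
w = 90
t = -8483 (t = -9 + 223*((17 - 145) + 90) = -9 + 223*(-128 + 90) = -9 + 223*(-38) = -9 - 8474 = -8483)
686**2/72240 + t/(-111058) = 686**2/72240 - 8483/(-111058) = 470596*(1/72240) - 8483*(-1/111058) = 16807/2580 + 8483/111058 = 944218973/143264820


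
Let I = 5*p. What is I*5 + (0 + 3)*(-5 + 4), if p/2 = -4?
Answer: -203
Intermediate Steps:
p = -8 (p = 2*(-4) = -8)
I = -40 (I = 5*(-8) = -40)
I*5 + (0 + 3)*(-5 + 4) = -40*5 + (0 + 3)*(-5 + 4) = -200 + 3*(-1) = -200 - 3 = -203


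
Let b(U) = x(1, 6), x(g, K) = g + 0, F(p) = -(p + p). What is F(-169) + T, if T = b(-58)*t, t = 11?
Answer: 349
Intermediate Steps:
F(p) = -2*p
x(g, K) = g
b(U) = 1
T = 11 (T = 1*11 = 11)
F(-169) + T = -2*(-169) + 11 = 338 + 11 = 349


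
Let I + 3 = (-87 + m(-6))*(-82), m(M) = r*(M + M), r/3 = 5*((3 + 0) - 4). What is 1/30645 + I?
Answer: -233790704/30645 ≈ -7629.0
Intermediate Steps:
r = -15 (r = 3*(5*((3 + 0) - 4)) = 3*(5*(3 - 4)) = 3*(5*(-1)) = 3*(-5) = -15)
m(M) = -30*M (m(M) = -15*(M + M) = -30*M)
I = -7629 (I = -3 + (-87 - 30*(-6))*(-82) = -3 + (-87 + 180)*(-82) = -3 + 93*(-82) = -3 - 7626 = -7629)
1/30645 + I = 1/30645 - 7629 = -233790704/30645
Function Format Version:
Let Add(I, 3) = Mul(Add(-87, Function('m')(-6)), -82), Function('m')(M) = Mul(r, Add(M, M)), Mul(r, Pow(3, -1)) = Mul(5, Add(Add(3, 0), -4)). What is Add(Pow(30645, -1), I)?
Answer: Rational(-233790704, 30645) ≈ -7629.0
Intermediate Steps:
r = -15 (r = Mul(3, Mul(5, Add(Add(3, 0), -4))) = Mul(3, Mul(5, Add(3, -4))) = Mul(3, Mul(5, -1)) = Mul(3, -5) = -15)
Function('m')(M) = Mul(-30, M) (Function('m')(M) = Mul(-15, Add(M, M)) = Mul(-15, Mul(2, M)) = Mul(-30, M))
I = -7629 (I = Add(-3, Mul(Add(-87, Mul(-30, -6)), -82)) = Add(-3, Mul(Add(-87, 180), -82)) = Add(-3, Mul(93, -82)) = Add(-3, -7626) = -7629)
Add(Pow(30645, -1), I) = Add(Pow(30645, -1), -7629) = Add(Rational(1, 30645), -7629) = Rational(-233790704, 30645)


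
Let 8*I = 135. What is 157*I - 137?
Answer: 20099/8 ≈ 2512.4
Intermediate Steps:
I = 135/8 (I = (1/8)*135 = 135/8 ≈ 16.875)
157*I - 137 = 157*(135/8) - 137 = 21195/8 - 137 = 20099/8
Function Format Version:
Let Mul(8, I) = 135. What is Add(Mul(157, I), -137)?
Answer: Rational(20099, 8) ≈ 2512.4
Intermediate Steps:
I = Rational(135, 8) (I = Mul(Rational(1, 8), 135) = Rational(135, 8) ≈ 16.875)
Add(Mul(157, I), -137) = Add(Mul(157, Rational(135, 8)), -137) = Add(Rational(21195, 8), -137) = Rational(20099, 8)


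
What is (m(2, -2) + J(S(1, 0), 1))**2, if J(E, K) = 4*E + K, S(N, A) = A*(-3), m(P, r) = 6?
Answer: 49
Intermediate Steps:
S(N, A) = -3*A
J(E, K) = K + 4*E
(m(2, -2) + J(S(1, 0), 1))**2 = (6 + (1 + 4*(-3*0)))**2 = (6 + (1 + 4*0))**2 = (6 + (1 + 0))**2 = (6 + 1)**2 = 7**2 = 49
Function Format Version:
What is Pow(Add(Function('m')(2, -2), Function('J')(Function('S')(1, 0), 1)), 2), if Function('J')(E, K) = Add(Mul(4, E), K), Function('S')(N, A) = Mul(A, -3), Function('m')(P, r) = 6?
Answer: 49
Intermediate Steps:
Function('S')(N, A) = Mul(-3, A)
Function('J')(E, K) = Add(K, Mul(4, E))
Pow(Add(Function('m')(2, -2), Function('J')(Function('S')(1, 0), 1)), 2) = Pow(Add(6, Add(1, Mul(4, Mul(-3, 0)))), 2) = Pow(Add(6, Add(1, Mul(4, 0))), 2) = Pow(Add(6, Add(1, 0)), 2) = Pow(Add(6, 1), 2) = Pow(7, 2) = 49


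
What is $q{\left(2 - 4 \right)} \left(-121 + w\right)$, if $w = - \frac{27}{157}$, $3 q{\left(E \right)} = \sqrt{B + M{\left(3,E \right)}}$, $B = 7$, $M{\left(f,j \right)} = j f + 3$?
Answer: $- \frac{38048}{471} \approx -80.781$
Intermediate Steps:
$M{\left(f,j \right)} = 3 + f j$ ($M{\left(f,j \right)} = f j + 3 = 3 + f j$)
$q{\left(E \right)} = \frac{\sqrt{10 + 3 E}}{3}$ ($q{\left(E \right)} = \frac{\sqrt{7 + \left(3 + 3 E\right)}}{3} = \frac{\sqrt{10 + 3 E}}{3}$)
$w = - \frac{27}{157}$ ($w = \left(-27\right) \frac{1}{157} = - \frac{27}{157} \approx -0.17197$)
$q{\left(2 - 4 \right)} \left(-121 + w\right) = \frac{\sqrt{10 + 3 \left(2 - 4\right)}}{3} \left(-121 - \frac{27}{157}\right) = \frac{\sqrt{10 + 3 \left(-2\right)}}{3} \left(- \frac{19024}{157}\right) = \frac{\sqrt{10 - 6}}{3} \left(- \frac{19024}{157}\right) = \frac{\sqrt{4}}{3} \left(- \frac{19024}{157}\right) = \frac{1}{3} \cdot 2 \left(- \frac{19024}{157}\right) = \frac{2}{3} \left(- \frac{19024}{157}\right) = - \frac{38048}{471}$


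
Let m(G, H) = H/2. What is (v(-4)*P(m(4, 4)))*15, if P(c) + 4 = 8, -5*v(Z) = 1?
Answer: -12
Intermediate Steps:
m(G, H) = H/2 (m(G, H) = H*(½) = H/2)
v(Z) = -⅕ (v(Z) = -⅕*1 = -⅕)
P(c) = 4 (P(c) = -4 + 8 = 4)
(v(-4)*P(m(4, 4)))*15 = -⅕*4*15 = -⅘*15 = -12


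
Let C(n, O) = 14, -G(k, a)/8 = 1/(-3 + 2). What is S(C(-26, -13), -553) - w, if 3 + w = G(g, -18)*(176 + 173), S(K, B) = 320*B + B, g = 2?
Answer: -180302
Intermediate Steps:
G(k, a) = 8 (G(k, a) = -8/(-3 + 2) = -8/(-1) = -8*(-1) = 8)
S(K, B) = 321*B
w = 2789 (w = -3 + 8*(176 + 173) = -3 + 8*349 = -3 + 2792 = 2789)
S(C(-26, -13), -553) - w = 321*(-553) - 1*2789 = -177513 - 2789 = -180302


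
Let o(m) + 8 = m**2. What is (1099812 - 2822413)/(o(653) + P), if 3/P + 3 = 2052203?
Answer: -3535121772200/875060132203 ≈ -4.0399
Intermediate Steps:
P = 3/2052200 (P = 3/(-3 + 2052203) = 3/2052200 ≈ 1.4618e-6)
o(m) = -8 + m**2
(1099812 - 2822413)/(o(653) + P) = (1099812 - 2822413)/((-8 + 653**2) + 3/2052200) = -1722601/((-8 + 426409) + 3/2052200) = -1722601/(426401 + 3/2052200) = -1722601/875060132203/2052200 = -1722601*2052200/875060132203 = -3535121772200/875060132203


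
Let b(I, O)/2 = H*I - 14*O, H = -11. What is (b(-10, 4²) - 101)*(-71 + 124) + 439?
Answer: -16998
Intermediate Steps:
b(I, O) = -28*O - 22*I (b(I, O) = 2*(-11*I - 14*O) = 2*(-14*O - 11*I) = -28*O - 22*I)
(b(-10, 4²) - 101)*(-71 + 124) + 439 = ((-28*4² - 22*(-10)) - 101)*(-71 + 124) + 439 = ((-28*16 + 220) - 101)*53 + 439 = ((-448 + 220) - 101)*53 + 439 = (-228 - 101)*53 + 439 = -329*53 + 439 = -17437 + 439 = -16998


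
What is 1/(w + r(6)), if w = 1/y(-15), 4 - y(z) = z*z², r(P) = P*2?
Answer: 3379/40549 ≈ 0.083331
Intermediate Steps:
r(P) = 2*P
y(z) = 4 - z³ (y(z) = 4 - z*z² = 4 - z³)
w = 1/3379 (w = 1/(4 - 1*(-15)³) = 1/(4 - 1*(-3375)) = 1/(4 + 3375) = 1/3379 ≈ 0.00029595)
1/(w + r(6)) = 1/(1/3379 + 2*6) = 1/(1/3379 + 12) = 1/(40549/3379) = 3379/40549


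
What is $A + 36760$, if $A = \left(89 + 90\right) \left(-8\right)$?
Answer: $35328$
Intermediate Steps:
$A = -1432$ ($A = 179 \left(-8\right) = -1432$)
$A + 36760 = -1432 + 36760 = 35328$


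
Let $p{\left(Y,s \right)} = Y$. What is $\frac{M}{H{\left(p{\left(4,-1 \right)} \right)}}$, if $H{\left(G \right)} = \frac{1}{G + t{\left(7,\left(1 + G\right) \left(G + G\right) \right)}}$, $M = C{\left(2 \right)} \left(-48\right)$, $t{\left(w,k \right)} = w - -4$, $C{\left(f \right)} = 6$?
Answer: $-4320$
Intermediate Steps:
$t{\left(w,k \right)} = 4 + w$ ($t{\left(w,k \right)} = w + 4 = 4 + w$)
$M = -288$ ($M = 6 \left(-48\right) = -288$)
$H{\left(G \right)} = \frac{1}{11 + G}$ ($H{\left(G \right)} = \frac{1}{G + \left(4 + 7\right)} = \frac{1}{G + 11} = \frac{1}{11 + G}$)
$\frac{M}{H{\left(p{\left(4,-1 \right)} \right)}} = - \frac{288}{\frac{1}{11 + 4}} = - \frac{288}{\frac{1}{15}} = - 288 \frac{1}{\frac{1}{15}} = \left(-288\right) 15 = -4320$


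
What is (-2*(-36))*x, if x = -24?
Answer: -1728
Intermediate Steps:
(-2*(-36))*x = -2*(-36)*(-24) = 72*(-24) = -1728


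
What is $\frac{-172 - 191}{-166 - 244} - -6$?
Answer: $\frac{2823}{410} \approx 6.8854$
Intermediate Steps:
$\frac{-172 - 191}{-166 - 244} - -6 = - \frac{363}{-410} + 6 = \left(-363\right) \left(- \frac{1}{410}\right) + 6 = \frac{363}{410} + 6 = \frac{2823}{410}$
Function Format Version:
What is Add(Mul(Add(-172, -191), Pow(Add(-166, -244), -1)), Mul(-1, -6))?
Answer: Rational(2823, 410) ≈ 6.8854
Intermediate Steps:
Add(Mul(Add(-172, -191), Pow(Add(-166, -244), -1)), Mul(-1, -6)) = Add(Mul(-363, Pow(-410, -1)), 6) = Add(Mul(-363, Rational(-1, 410)), 6) = Add(Rational(363, 410), 6) = Rational(2823, 410)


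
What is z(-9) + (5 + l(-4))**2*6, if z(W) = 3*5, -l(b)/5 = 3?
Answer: 615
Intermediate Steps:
l(b) = -15 (l(b) = -5*3 = -15)
z(W) = 15
z(-9) + (5 + l(-4))**2*6 = 15 + (5 - 15)**2*6 = 15 + (-10)**2*6 = 15 + 100*6 = 15 + 600 = 615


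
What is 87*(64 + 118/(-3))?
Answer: 2146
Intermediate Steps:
87*(64 + 118/(-3)) = 87*(64 + 118*(-1/3)) = 87*(64 - 118/3) = 87*(74/3) = 2146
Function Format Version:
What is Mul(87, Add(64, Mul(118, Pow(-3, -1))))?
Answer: 2146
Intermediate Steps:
Mul(87, Add(64, Mul(118, Pow(-3, -1)))) = Mul(87, Add(64, Mul(118, Rational(-1, 3)))) = Mul(87, Add(64, Rational(-118, 3))) = Mul(87, Rational(74, 3)) = 2146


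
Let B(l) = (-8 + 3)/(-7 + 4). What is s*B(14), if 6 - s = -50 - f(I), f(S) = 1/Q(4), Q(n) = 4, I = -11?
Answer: 375/4 ≈ 93.750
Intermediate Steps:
f(S) = 1/4
B(l) = 5/3 (B(l) = -5/(-3) = -5*(-1/3) = 5/3)
s = 225/4 (s = 6 - (-50 - 1*1/4) = 6 - (-50 - 1/4) = 6 - 1*(-201/4) = 6 + 201/4 = 225/4 ≈ 56.250)
s*B(14) = (225/4)*(5/3) = 375/4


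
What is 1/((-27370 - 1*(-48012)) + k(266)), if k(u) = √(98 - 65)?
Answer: 20642/426092131 - √33/426092131 ≈ 4.8431e-5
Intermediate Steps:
k(u) = √33
1/((-27370 - 1*(-48012)) + k(266)) = 1/((-27370 - 1*(-48012)) + √33) = 1/((-27370 + 48012) + √33) = 1/(20642 + √33)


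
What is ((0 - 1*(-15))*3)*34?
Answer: 1530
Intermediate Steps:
((0 - 1*(-15))*3)*34 = ((0 + 15)*3)*34 = (15*3)*34 = 45*34 = 1530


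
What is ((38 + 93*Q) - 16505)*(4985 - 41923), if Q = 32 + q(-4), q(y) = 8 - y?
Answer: 457107750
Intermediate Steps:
Q = 44 (Q = 32 + (8 - 1*(-4)) = 32 + (8 + 4) = 32 + 12 = 44)
((38 + 93*Q) - 16505)*(4985 - 41923) = ((38 + 93*44) - 16505)*(4985 - 41923) = ((38 + 4092) - 16505)*(-36938) = (4130 - 16505)*(-36938) = -12375*(-36938) = 457107750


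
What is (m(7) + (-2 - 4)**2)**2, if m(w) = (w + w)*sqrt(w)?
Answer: 2668 + 1008*sqrt(7) ≈ 5334.9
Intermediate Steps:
m(w) = 2*w**(3/2) (m(w) = (2*w)*sqrt(w) = 2*w**(3/2))
(m(7) + (-2 - 4)**2)**2 = (2*7**(3/2) + (-2 - 4)**2)**2 = (2*(7*sqrt(7)) + (-6)**2)**2 = (14*sqrt(7) + 36)**2 = (36 + 14*sqrt(7))**2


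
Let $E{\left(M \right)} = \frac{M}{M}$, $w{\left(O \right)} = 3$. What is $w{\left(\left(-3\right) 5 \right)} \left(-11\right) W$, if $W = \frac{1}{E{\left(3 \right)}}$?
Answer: $-33$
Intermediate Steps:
$E{\left(M \right)} = 1$
$W = 1$ ($W = 1^{-1} = 1$)
$w{\left(\left(-3\right) 5 \right)} \left(-11\right) W = 3 \left(-11\right) 1 = \left(-33\right) 1 = -33$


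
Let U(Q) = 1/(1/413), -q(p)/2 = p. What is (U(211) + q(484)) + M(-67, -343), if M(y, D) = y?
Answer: -622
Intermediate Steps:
q(p) = -2*p
U(Q) = 413 (U(Q) = 1/(1/413) = 413)
(U(211) + q(484)) + M(-67, -343) = (413 - 2*484) - 67 = (413 - 968) - 67 = -555 - 67 = -622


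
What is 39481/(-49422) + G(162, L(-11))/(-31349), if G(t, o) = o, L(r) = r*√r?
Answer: -39481/49422 + 11*I*√11/31349 ≈ -0.79885 + 0.0011638*I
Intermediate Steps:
L(r) = r^(3/2)
39481/(-49422) + G(162, L(-11))/(-31349) = 39481/(-49422) + (-11)^(3/2)/(-31349) = 39481*(-1/49422) - 11*I*√11*(-1/31349) = -39481/49422 + 11*I*√11/31349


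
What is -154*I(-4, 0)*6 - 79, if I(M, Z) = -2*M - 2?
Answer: -5623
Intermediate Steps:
I(M, Z) = -2 - 2*M
-154*I(-4, 0)*6 - 79 = -154*(-2 - 2*(-4))*6 - 79 = -154*(-2 + 8)*6 - 79 = -924*6 - 79 = -154*36 - 79 = -5544 - 79 = -5623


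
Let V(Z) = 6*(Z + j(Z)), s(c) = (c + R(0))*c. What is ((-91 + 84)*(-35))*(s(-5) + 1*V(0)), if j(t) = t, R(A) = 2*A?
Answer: 6125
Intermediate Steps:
s(c) = c² (s(c) = (c + 2*0)*c = (c + 0)*c = c*c = c²)
V(Z) = 12*Z (V(Z) = 6*(Z + Z) = 6*(2*Z) = 12*Z)
((-91 + 84)*(-35))*(s(-5) + 1*V(0)) = ((-91 + 84)*(-35))*((-5)² + 1*(12*0)) = (-7*(-35))*(25 + 1*0) = 245*(25 + 0) = 245*25 = 6125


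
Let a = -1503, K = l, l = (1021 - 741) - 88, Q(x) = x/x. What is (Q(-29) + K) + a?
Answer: -1310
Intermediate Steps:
Q(x) = 1
l = 192 (l = 280 - 88 = 192)
K = 192
(Q(-29) + K) + a = (1 + 192) - 1503 = 193 - 1503 = -1310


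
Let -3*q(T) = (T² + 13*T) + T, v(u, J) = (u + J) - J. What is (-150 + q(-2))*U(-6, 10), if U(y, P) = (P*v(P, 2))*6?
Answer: -85200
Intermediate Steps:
v(u, J) = u (v(u, J) = (J + u) - J = u)
U(y, P) = 6*P² (U(y, P) = (P*P)*6 = P²*6 = 6*P²)
q(T) = -14*T/3 - T²/3 (q(T) = -((T² + 13*T) + T)/3 = -(T² + 14*T)/3 = -14*T/3 - T²/3)
(-150 + q(-2))*U(-6, 10) = (-150 - ⅓*(-2)*(14 - 2))*(6*10²) = (-150 - ⅓*(-2)*12)*(6*100) = (-150 + 8)*600 = -142*600 = -85200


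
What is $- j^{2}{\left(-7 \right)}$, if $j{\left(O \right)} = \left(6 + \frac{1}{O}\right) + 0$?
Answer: $- \frac{1681}{49} \approx -34.306$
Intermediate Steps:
$j{\left(O \right)} = 6 + \frac{1}{O}$
$- j^{2}{\left(-7 \right)} = - \left(6 + \frac{1}{-7}\right)^{2} = - \left(6 - \frac{1}{7}\right)^{2} = - \left(\frac{41}{7}\right)^{2} = \left(-1\right) \frac{1681}{49} = - \frac{1681}{49}$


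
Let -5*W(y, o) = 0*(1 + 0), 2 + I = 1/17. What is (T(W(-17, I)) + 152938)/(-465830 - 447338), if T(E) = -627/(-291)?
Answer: -14835195/88577296 ≈ -0.16748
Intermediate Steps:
I = -33/17 (I = -2 + 1/17 = -33/17 ≈ -1.9412)
W(y, o) = 0 (W(y, o) = -0*(1 + 0) = -0 = -⅕*0 = 0)
T(E) = 209/97 (T(E) = -627*(-1/291) = 209/97)
(T(W(-17, I)) + 152938)/(-465830 - 447338) = (209/97 + 152938)/(-465830 - 447338) = (14835195/97)/(-913168) = (14835195/97)*(-1/913168) = -14835195/88577296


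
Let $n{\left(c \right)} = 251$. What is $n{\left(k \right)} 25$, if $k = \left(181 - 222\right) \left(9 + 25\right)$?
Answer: $6275$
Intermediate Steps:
$k = -1394$ ($k = \left(-41\right) 34 = -1394$)
$n{\left(k \right)} 25 = 251 \cdot 25 = 6275$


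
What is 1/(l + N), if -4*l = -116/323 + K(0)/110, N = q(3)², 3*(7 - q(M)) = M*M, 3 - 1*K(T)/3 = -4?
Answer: 142120/2279897 ≈ 0.062336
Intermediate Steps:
K(T) = 21 (K(T) = 9 - 3*(-4) = 9 + 12 = 21)
q(M) = 7 - M²/3 (q(M) = 7 - M*M/3 = 7 - M²/3)
N = 16 (N = (7 - ⅓*3²)² = (7 - ⅓*9)² = (7 - 3)² = 4² = 16)
l = 5977/142120 (l = -(-116/323 + 21/110)/4 = -¼*(-5977/35530) = 5977/142120 ≈ 0.042056)
1/(l + N) = 1/(5977/142120 + 16) = 1/(2279897/142120) = 142120/2279897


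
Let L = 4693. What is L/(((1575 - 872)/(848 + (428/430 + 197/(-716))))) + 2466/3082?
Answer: 49736697513843/8777196980 ≈ 5666.6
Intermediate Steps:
L/(((1575 - 872)/(848 + (428/430 + 197/(-716))))) + 2466/3082 = 4693/(((1575 - 872)/(848 + (428/430 + 197/(-716))))) + 2466/3082 = 4693/((703/(848 + (428*(1/430) + 197*(-1/716))))) + 2466*(1/3082) = 4693/((703/(848 + (214/215 - 197/716)))) + 1233/1541 = 4693/((703/(848 + 110869/153940))) + 1233/1541 = 4693/((703/(130651989/153940))) + 1233/1541 = 4693/((703*(153940/130651989))) + 1233/1541 = 4693/(108219820/130651989) + 1233/1541 = 4693*(130651989/108219820) + 1233/1541 = 32271041283/5695780 + 1233/1541 = 49736697513843/8777196980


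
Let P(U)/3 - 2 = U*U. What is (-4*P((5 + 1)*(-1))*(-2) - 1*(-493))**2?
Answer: 1974025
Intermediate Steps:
P(U) = 6 + 3*U**2 (P(U) = 6 + 3*(U*U) = 6 + 3*U**2)
(-4*P((5 + 1)*(-1))*(-2) - 1*(-493))**2 = (-4*(6 + 3*((5 + 1)*(-1))**2)*(-2) - 1*(-493))**2 = (-4*(6 + 3*(6*(-1))**2)*(-2) + 493)**2 = (-4*(6 + 3*(-6)**2)*(-2) + 493)**2 = (-4*(6 + 3*36)*(-2) + 493)**2 = (-4*(6 + 108)*(-2) + 493)**2 = (-4*114*(-2) + 493)**2 = (-456*(-2) + 493)**2 = (912 + 493)**2 = 1405**2 = 1974025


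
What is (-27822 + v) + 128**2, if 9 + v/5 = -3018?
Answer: -26573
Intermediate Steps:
v = -15135 (v = -45 + 5*(-3018) = -45 - 15090 = -15135)
(-27822 + v) + 128**2 = (-27822 - 15135) + 128**2 = -42957 + 16384 = -26573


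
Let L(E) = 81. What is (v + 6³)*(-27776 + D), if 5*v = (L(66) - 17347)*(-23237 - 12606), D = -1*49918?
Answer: -48082199710692/5 ≈ -9.6164e+12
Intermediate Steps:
D = -49918
v = 618865238/5 (v = ((81 - 17347)*(-23237 - 12606))/5 = (-17266*(-35843))/5 = (⅕)*618865238 = 618865238/5 ≈ 1.2377e+8)
(v + 6³)*(-27776 + D) = (618865238/5 + 6³)*(-27776 - 49918) = (618865238/5 + 216)*(-77694) = (618866318/5)*(-77694) = -48082199710692/5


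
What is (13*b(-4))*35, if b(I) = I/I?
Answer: 455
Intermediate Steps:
b(I) = 1
(13*b(-4))*35 = (13*1)*35 = 13*35 = 455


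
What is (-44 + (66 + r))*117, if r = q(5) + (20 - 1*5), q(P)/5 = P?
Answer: 7254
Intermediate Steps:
q(P) = 5*P
r = 40 (r = 5*5 + (20 - 1*5) = 25 + (20 - 5) = 25 + 15 = 40)
(-44 + (66 + r))*117 = (-44 + (66 + 40))*117 = (-44 + 106)*117 = 62*117 = 7254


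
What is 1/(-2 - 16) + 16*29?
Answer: 8351/18 ≈ 463.94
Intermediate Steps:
1/(-2 - 16) + 16*29 = 1/(-18) + 464 = -1/18 + 464 = 8351/18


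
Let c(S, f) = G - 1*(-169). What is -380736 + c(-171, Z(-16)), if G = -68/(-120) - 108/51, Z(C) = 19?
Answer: -194089961/510 ≈ -3.8057e+5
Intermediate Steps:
G = -791/510 (G = -68*(-1/120) - 108*1/51 = 17/30 - 36/17 = -791/510 ≈ -1.5510)
c(S, f) = 85399/510 (c(S, f) = -791/510 - 1*(-169) = -791/510 + 169 = 85399/510)
-380736 + c(-171, Z(-16)) = -380736 + 85399/510 = -194089961/510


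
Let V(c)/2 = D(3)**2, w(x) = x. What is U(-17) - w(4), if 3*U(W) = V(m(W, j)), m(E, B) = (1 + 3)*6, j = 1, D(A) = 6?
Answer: 20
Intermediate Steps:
m(E, B) = 24 (m(E, B) = 4*6 = 24)
V(c) = 72 (V(c) = 2*6**2 = 2*36 = 72)
U(W) = 24 (U(W) = (1/3)*72 = 24)
U(-17) - w(4) = 24 - 1*4 = 24 - 4 = 20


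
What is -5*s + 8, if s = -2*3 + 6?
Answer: 8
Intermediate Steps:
s = 0 (s = -6 + 6 = 0)
-5*s + 8 = -5*0 + 8 = 0 + 8 = 8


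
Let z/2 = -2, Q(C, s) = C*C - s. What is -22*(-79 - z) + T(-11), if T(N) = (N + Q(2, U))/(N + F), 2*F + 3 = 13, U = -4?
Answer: 3301/2 ≈ 1650.5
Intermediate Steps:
F = 5 (F = -3/2 + (½)*13 = -3/2 + 13/2 = 5)
Q(C, s) = C² - s
z = -4 (z = 2*(-2) = -4)
T(N) = (8 + N)/(5 + N) (T(N) = (N + (2² - 1*(-4)))/(N + 5) = (N + (4 + 4))/(5 + N) = (N + 8)/(5 + N) = (8 + N)/(5 + N))
-22*(-79 - z) + T(-11) = -22*(-79 - 1*(-4)) + (8 - 11)/(5 - 11) = -22*(-79 + 4) - 3/(-6) = -22*(-75) - ⅙*(-3) = 1650 + ½ = 3301/2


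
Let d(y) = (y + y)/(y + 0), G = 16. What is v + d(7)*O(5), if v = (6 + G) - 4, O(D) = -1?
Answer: 16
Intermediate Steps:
v = 18 (v = (6 + 16) - 4 = 22 - 4 = 18)
d(y) = 2 (d(y) = (2*y)/y = 2)
v + d(7)*O(5) = 18 + 2*(-1) = 18 - 2 = 16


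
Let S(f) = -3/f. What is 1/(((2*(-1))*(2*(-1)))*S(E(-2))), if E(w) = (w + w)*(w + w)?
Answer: -4/3 ≈ -1.3333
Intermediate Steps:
E(w) = 4*w**2 (E(w) = (2*w)*(2*w) = 4*w**2)
1/(((2*(-1))*(2*(-1)))*S(E(-2))) = 1/(((2*(-1))*(2*(-1)))*(-3/(4*(-2)**2))) = 1/((-2*(-2))*(-3/(4*4))) = 1/(4*(-3/16)) = 1/(-3/4) = -4/3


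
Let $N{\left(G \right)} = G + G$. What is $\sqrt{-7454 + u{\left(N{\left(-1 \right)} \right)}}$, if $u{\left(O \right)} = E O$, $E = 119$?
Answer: $2 i \sqrt{1923} \approx 87.704 i$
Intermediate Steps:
$N{\left(G \right)} = 2 G$
$u{\left(O \right)} = 119 O$
$\sqrt{-7454 + u{\left(N{\left(-1 \right)} \right)}} = \sqrt{-7454 + 119 \cdot 2 \left(-1\right)} = \sqrt{-7454 + 119 \left(-2\right)} = \sqrt{-7454 - 238} = \sqrt{-7692} = 2 i \sqrt{1923}$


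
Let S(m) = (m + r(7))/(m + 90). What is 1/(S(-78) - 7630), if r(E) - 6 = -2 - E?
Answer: -4/30547 ≈ -0.00013095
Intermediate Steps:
r(E) = 4 - E (r(E) = 6 + (-2 - E) = 4 - E)
S(m) = (-3 + m)/(90 + m) (S(m) = (m + (4 - 1*7))/(m + 90) = (m + (4 - 7))/(90 + m) = (m - 3)/(90 + m) = (-3 + m)/(90 + m))
1/(S(-78) - 7630) = 1/((-3 - 78)/(90 - 78) - 7630) = 1/(-81/12 - 7630) = 1/((1/12)*(-81) - 7630) = 1/(-27/4 - 7630) = 1/(-30547/4) = -4/30547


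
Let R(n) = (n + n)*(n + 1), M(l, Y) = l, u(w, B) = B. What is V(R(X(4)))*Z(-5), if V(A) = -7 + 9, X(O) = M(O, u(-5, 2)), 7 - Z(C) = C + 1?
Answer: 22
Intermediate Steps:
Z(C) = 6 - C (Z(C) = 7 - (C + 1) = 7 - (1 + C) = 7 + (-1 - C) = 6 - C)
X(O) = O
R(n) = 2*n*(1 + n) (R(n) = (2*n)*(1 + n) = 2*n*(1 + n))
V(A) = 2
V(R(X(4)))*Z(-5) = 2*(6 - 1*(-5)) = 2*(6 + 5) = 2*11 = 22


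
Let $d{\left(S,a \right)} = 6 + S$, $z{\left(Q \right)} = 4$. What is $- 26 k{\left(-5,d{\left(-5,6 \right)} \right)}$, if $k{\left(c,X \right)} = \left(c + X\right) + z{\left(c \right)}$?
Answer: $0$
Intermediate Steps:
$k{\left(c,X \right)} = 4 + X + c$ ($k{\left(c,X \right)} = \left(c + X\right) + 4 = \left(X + c\right) + 4 = 4 + X + c$)
$- 26 k{\left(-5,d{\left(-5,6 \right)} \right)} = - 26 \left(4 + \left(6 - 5\right) - 5\right) = - 26 \left(4 + 1 - 5\right) = \left(-26\right) 0 = 0$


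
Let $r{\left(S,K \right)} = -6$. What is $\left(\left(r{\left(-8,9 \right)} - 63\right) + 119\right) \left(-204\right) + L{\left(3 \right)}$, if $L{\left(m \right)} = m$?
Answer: $-10197$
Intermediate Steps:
$\left(\left(r{\left(-8,9 \right)} - 63\right) + 119\right) \left(-204\right) + L{\left(3 \right)} = \left(\left(-6 - 63\right) + 119\right) \left(-204\right) + 3 = \left(-69 + 119\right) \left(-204\right) + 3 = 50 \left(-204\right) + 3 = -10200 + 3 = -10197$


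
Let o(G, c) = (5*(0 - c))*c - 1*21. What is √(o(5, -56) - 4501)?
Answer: I*√20202 ≈ 142.13*I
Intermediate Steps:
o(G, c) = -21 - 5*c² (o(G, c) = (5*(-c))*c - 21 = (-5*c)*c - 21 = -5*c² - 21 = -21 - 5*c²)
√(o(5, -56) - 4501) = √((-21 - 5*(-56)²) - 4501) = √((-21 - 5*3136) - 4501) = √((-21 - 15680) - 4501) = √(-15701 - 4501) = √(-20202) = I*√20202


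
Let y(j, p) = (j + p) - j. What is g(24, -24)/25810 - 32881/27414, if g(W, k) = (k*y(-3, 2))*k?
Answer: -408538841/353777670 ≈ -1.1548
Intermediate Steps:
y(j, p) = p
g(W, k) = 2*k² (g(W, k) = (k*2)*k = (2*k)*k = 2*k²)
g(24, -24)/25810 - 32881/27414 = (2*(-24)²)/25810 - 32881/27414 = (2*576)*(1/25810) - 32881*1/27414 = 1152*(1/25810) - 32881/27414 = 576/12905 - 32881/27414 = -408538841/353777670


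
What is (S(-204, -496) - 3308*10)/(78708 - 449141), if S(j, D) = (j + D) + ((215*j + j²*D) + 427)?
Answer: 20718749/370433 ≈ 55.931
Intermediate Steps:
S(j, D) = 427 + D + 216*j + D*j² (S(j, D) = (D + j) + ((215*j + D*j²) + 427) = (D + j) + (427 + 215*j + D*j²) = 427 + D + 216*j + D*j²)
(S(-204, -496) - 3308*10)/(78708 - 449141) = ((427 - 496 + 216*(-204) - 496*(-204)²) - 3308*10)/(78708 - 449141) = ((427 - 496 - 44064 - 496*41616) - 33080)/(-370433) = ((427 - 496 - 44064 - 20641536) - 33080)*(-1/370433) = (-20685669 - 33080)*(-1/370433) = -20718749*(-1/370433) = 20718749/370433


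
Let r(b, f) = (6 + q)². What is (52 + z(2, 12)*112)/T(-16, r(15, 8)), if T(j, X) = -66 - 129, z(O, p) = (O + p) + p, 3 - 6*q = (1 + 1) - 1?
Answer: -76/5 ≈ -15.200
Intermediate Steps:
q = ⅓ (q = ½ - ((1 + 1) - 1)/6 = ½ - (2 - 1)/6 = ½ - ⅙*1 = ½ - ⅙ = ⅓ ≈ 0.33333)
z(O, p) = O + 2*p
r(b, f) = 361/9 (r(b, f) = (6 + ⅓)² = (19/3)² = 361/9)
T(j, X) = -195
(52 + z(2, 12)*112)/T(-16, r(15, 8)) = (52 + (2 + 2*12)*112)/(-195) = (52 + (2 + 24)*112)*(-1/195) = (52 + 26*112)*(-1/195) = (52 + 2912)*(-1/195) = 2964*(-1/195) = -76/5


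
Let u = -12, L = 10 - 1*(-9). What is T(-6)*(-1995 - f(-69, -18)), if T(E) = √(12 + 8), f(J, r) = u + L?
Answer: -4004*√5 ≈ -8953.2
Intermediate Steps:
L = 19 (L = 10 + 9 = 19)
f(J, r) = 7 (f(J, r) = -12 + 19 = 7)
T(E) = 2*√5 (T(E) = √20 = 2*√5)
T(-6)*(-1995 - f(-69, -18)) = (2*√5)*(-1995 - 1*7) = (2*√5)*(-1995 - 7) = (2*√5)*(-2002) = -4004*√5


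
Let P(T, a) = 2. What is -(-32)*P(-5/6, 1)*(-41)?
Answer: -2624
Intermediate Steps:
-(-32)*P(-5/6, 1)*(-41) = -(-32)*2*(-41) = -8*(-8)*(-41) = 64*(-41) = -2624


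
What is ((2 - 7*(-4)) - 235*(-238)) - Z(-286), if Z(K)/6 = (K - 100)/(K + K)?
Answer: 8001701/143 ≈ 55956.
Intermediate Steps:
Z(K) = 3*(-100 + K)/K (Z(K) = 6*((K - 100)/(K + K)) = 6*((-100 + K)/((2*K))) = 6*((-100 + K)*(1/(2*K))) = 6*((-100 + K)/(2*K)) = 3*(-100 + K)/K)
((2 - 7*(-4)) - 235*(-238)) - Z(-286) = ((2 - 7*(-4)) - 235*(-238)) - (3 - 300/(-286)) = ((2 + 28) + 55930) - (3 - 300*(-1/286)) = (30 + 55930) - (3 + 150/143) = 55960 - 1*579/143 = 55960 - 579/143 = 8001701/143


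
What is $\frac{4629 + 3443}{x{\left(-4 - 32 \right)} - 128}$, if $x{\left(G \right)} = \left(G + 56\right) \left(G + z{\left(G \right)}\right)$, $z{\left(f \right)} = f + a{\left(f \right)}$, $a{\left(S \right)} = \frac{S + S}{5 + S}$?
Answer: $- \frac{31279}{5896} \approx -5.3051$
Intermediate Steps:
$a{\left(S \right)} = \frac{2 S}{5 + S}$
$z{\left(f \right)} = f + \frac{2 f}{5 + f}$
$x{\left(G \right)} = \left(56 + G\right) \left(G + \frac{G \left(7 + G\right)}{5 + G}\right)$ ($x{\left(G \right)} = \left(G + 56\right) \left(G + \frac{G \left(7 + G\right)}{5 + G}\right) = \left(56 + G\right) \left(G + \frac{G \left(7 + G\right)}{5 + G}\right)$)
$\frac{4629 + 3443}{x{\left(-4 - 32 \right)} - 128} = \frac{4629 + 3443}{\frac{2 \left(-4 - 32\right) \left(336 + \left(-4 - 32\right)^{2} + 62 \left(-4 - 32\right)\right)}{5 - 36} - 128} = \frac{8072}{\frac{2 \left(-4 - 32\right) \left(336 + \left(-4 - 32\right)^{2} + 62 \left(-4 - 32\right)\right)}{5 - 36} - 128} = \frac{8072}{2 \left(-36\right) \frac{1}{5 - 36} \left(336 + \left(-36\right)^{2} + 62 \left(-36\right)\right) - 128} = \frac{8072}{2 \left(-36\right) \frac{1}{-31} \left(336 + 1296 - 2232\right) - 128} = \frac{8072}{2 \left(-36\right) \left(- \frac{1}{31}\right) \left(-600\right) - 128} = \frac{8072}{- \frac{43200}{31} - 128} = \frac{8072}{- \frac{47168}{31}} = 8072 \left(- \frac{31}{47168}\right) = - \frac{31279}{5896}$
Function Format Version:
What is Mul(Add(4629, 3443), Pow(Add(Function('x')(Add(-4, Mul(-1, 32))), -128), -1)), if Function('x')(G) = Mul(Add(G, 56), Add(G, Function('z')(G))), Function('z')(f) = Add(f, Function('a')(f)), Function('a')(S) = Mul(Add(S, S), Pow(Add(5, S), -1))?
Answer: Rational(-31279, 5896) ≈ -5.3051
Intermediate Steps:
Function('a')(S) = Mul(2, S, Pow(Add(5, S), -1)) (Function('a')(S) = Mul(Mul(2, S), Pow(Add(5, S), -1)) = Mul(2, S, Pow(Add(5, S), -1)))
Function('z')(f) = Add(f, Mul(2, f, Pow(Add(5, f), -1)))
Function('x')(G) = Mul(Add(56, G), Add(G, Mul(G, Pow(Add(5, G), -1), Add(7, G)))) (Function('x')(G) = Mul(Add(G, 56), Add(G, Mul(G, Pow(Add(5, G), -1), Add(7, G)))) = Mul(Add(56, G), Add(G, Mul(G, Pow(Add(5, G), -1), Add(7, G)))))
Mul(Add(4629, 3443), Pow(Add(Function('x')(Add(-4, Mul(-1, 32))), -128), -1)) = Mul(Add(4629, 3443), Pow(Add(Mul(2, Add(-4, Mul(-1, 32)), Pow(Add(5, Add(-4, Mul(-1, 32))), -1), Add(336, Pow(Add(-4, Mul(-1, 32)), 2), Mul(62, Add(-4, Mul(-1, 32))))), -128), -1)) = Mul(8072, Pow(Add(Mul(2, Add(-4, -32), Pow(Add(5, Add(-4, -32)), -1), Add(336, Pow(Add(-4, -32), 2), Mul(62, Add(-4, -32)))), -128), -1)) = Mul(8072, Pow(Add(Mul(2, -36, Pow(Add(5, -36), -1), Add(336, Pow(-36, 2), Mul(62, -36))), -128), -1)) = Mul(8072, Pow(Add(Mul(2, -36, Pow(-31, -1), Add(336, 1296, -2232)), -128), -1)) = Mul(8072, Pow(Add(Mul(2, -36, Rational(-1, 31), -600), -128), -1)) = Mul(8072, Pow(Add(Rational(-43200, 31), -128), -1)) = Mul(8072, Pow(Rational(-47168, 31), -1)) = Mul(8072, Rational(-31, 47168)) = Rational(-31279, 5896)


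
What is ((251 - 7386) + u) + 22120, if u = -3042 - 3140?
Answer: 8803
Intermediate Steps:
u = -6182
((251 - 7386) + u) + 22120 = ((251 - 7386) - 6182) + 22120 = (-7135 - 6182) + 22120 = -13317 + 22120 = 8803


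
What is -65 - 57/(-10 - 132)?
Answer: -9173/142 ≈ -64.599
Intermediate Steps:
-65 - 57/(-10 - 132) = -65 - 57/(-142) = -65 - 57*(-1/142) = -65 + 57/142 = -9173/142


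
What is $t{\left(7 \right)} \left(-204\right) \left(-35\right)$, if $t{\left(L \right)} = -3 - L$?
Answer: $-71400$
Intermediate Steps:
$t{\left(7 \right)} \left(-204\right) \left(-35\right) = \left(-3 - 7\right) \left(-204\right) \left(-35\right) = \left(-10\right) \left(-204\right) \left(-35\right) = 2040 \left(-35\right) = -71400$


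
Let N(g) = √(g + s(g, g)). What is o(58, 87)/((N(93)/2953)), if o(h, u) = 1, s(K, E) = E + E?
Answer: 2953*√31/93 ≈ 176.79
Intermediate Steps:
s(K, E) = 2*E
N(g) = √3*√g (N(g) = √(g + 2*g) = √(3*g) = √3*√g)
o(58, 87)/((N(93)/2953)) = 1/((√3*√93)/2953) = 1/((3*√31)*(1/2953)) = 1/(3*√31/2953) = 1*(2953*√31/93) = 2953*√31/93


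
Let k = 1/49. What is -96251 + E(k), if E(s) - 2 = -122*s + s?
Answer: -4716322/49 ≈ -96252.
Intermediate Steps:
k = 1/49 ≈ 0.020408
E(s) = 2 - 121*s (E(s) = 2 + (-122*s + s) = 2 - 121*s)
-96251 + E(k) = -96251 + (2 - 121*1/49) = -96251 + (2 - 121/49) = -96251 - 23/49 = -4716322/49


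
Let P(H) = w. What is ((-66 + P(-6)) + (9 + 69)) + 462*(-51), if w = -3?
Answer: -23553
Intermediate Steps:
P(H) = -3
((-66 + P(-6)) + (9 + 69)) + 462*(-51) = ((-66 - 3) + (9 + 69)) + 462*(-51) = (-69 + 78) - 23562 = 9 - 23562 = -23553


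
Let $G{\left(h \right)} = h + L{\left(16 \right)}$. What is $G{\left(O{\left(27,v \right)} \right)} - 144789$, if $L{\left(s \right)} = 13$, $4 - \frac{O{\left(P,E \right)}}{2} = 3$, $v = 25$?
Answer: $-144774$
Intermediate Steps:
$O{\left(P,E \right)} = 2$ ($O{\left(P,E \right)} = 8 - 6 = 2$)
$G{\left(h \right)} = 13 + h$ ($G{\left(h \right)} = h + 13 = 13 + h$)
$G{\left(O{\left(27,v \right)} \right)} - 144789 = \left(13 + 2\right) - 144789 = 15 - 144789 = -144774$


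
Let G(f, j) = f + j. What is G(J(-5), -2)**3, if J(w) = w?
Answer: -343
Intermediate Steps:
G(J(-5), -2)**3 = (-5 - 2)**3 = (-7)**3 = -343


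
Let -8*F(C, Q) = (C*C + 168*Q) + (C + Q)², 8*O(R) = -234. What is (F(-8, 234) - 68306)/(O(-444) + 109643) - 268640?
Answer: -23557373930/87691 ≈ -2.6864e+5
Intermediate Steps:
O(R) = -117/4 (O(R) = (⅛)*(-234) = -117/4)
F(C, Q) = -21*Q - C²/8 - (C + Q)²/8 (F(C, Q) = -((C*C + 168*Q) + (C + Q)²)/8 = -((C² + 168*Q) + (C + Q)²)/8 = -(C² + (C + Q)² + 168*Q)/8 = -21*Q - C²/8 - (C + Q)²/8)
(F(-8, 234) - 68306)/(O(-444) + 109643) - 268640 = ((-21*234 - ⅛*(-8)² - (-8 + 234)²/8) - 68306)/(-117/4 + 109643) - 268640 = ((-4914 - ⅛*64 - ⅛*226²) - 68306)/(438455/4) - 268640 = ((-4914 - 8 - ⅛*51076) - 68306)*(4/438455) - 268640 = ((-4914 - 8 - 12769/2) - 68306)*(4/438455) - 268640 = (-22613/2 - 68306)*(4/438455) - 268640 = -159225/2*4/438455 - 268640 = -63690/87691 - 268640 = -23557373930/87691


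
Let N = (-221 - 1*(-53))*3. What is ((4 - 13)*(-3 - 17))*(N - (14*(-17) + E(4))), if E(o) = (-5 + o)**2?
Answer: -48060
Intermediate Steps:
N = -504 (N = (-221 + 53)*3 = -168*3 = -504)
((4 - 13)*(-3 - 17))*(N - (14*(-17) + E(4))) = ((4 - 13)*(-3 - 17))*(-504 - (14*(-17) + (-5 + 4)**2)) = (-9*(-20))*(-504 - (-238 + (-1)**2)) = 180*(-504 - (-238 + 1)) = 180*(-504 - 1*(-237)) = 180*(-504 + 237) = 180*(-267) = -48060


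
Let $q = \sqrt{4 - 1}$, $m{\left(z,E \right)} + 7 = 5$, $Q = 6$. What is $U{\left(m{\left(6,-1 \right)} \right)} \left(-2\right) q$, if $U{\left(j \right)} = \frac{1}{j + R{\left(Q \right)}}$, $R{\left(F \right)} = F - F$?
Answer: $\sqrt{3} \approx 1.732$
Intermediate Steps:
$m{\left(z,E \right)} = -2$ ($m{\left(z,E \right)} = -7 + 5 = -2$)
$R{\left(F \right)} = 0$
$q = \sqrt{3} \approx 1.732$
$U{\left(j \right)} = \frac{1}{j}$ ($U{\left(j \right)} = \frac{1}{j + 0} = \frac{1}{j}$)
$U{\left(m{\left(6,-1 \right)} \right)} \left(-2\right) q = \frac{1}{-2} \left(-2\right) \sqrt{3} = \left(- \frac{1}{2}\right) \left(-2\right) \sqrt{3} = 1 \sqrt{3} = \sqrt{3}$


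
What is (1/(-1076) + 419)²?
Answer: 203259410649/1157776 ≈ 1.7556e+5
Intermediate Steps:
(1/(-1076) + 419)² = (-1/1076 + 419)² = (450843/1076)² = 203259410649/1157776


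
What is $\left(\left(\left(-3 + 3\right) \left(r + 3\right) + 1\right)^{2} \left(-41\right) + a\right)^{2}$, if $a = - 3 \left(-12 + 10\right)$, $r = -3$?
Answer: $1225$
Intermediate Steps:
$a = 6$ ($a = \left(-3\right) \left(-2\right) = 6$)
$\left(\left(\left(-3 + 3\right) \left(r + 3\right) + 1\right)^{2} \left(-41\right) + a\right)^{2} = \left(\left(\left(-3 + 3\right) \left(-3 + 3\right) + 1\right)^{2} \left(-41\right) + 6\right)^{2} = \left(\left(0 \cdot 0 + 1\right)^{2} \left(-41\right) + 6\right)^{2} = \left(\left(0 + 1\right)^{2} \left(-41\right) + 6\right)^{2} = \left(1^{2} \left(-41\right) + 6\right)^{2} = \left(1 \left(-41\right) + 6\right)^{2} = \left(-41 + 6\right)^{2} = \left(-35\right)^{2} = 1225$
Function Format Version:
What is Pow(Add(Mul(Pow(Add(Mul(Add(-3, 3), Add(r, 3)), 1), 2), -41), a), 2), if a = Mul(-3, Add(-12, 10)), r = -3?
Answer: 1225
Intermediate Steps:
a = 6 (a = Mul(-3, -2) = 6)
Pow(Add(Mul(Pow(Add(Mul(Add(-3, 3), Add(r, 3)), 1), 2), -41), a), 2) = Pow(Add(Mul(Pow(Add(Mul(Add(-3, 3), Add(-3, 3)), 1), 2), -41), 6), 2) = Pow(Add(Mul(Pow(Add(Mul(0, 0), 1), 2), -41), 6), 2) = Pow(Add(Mul(Pow(Add(0, 1), 2), -41), 6), 2) = Pow(Add(Mul(Pow(1, 2), -41), 6), 2) = Pow(Add(Mul(1, -41), 6), 2) = Pow(Add(-41, 6), 2) = Pow(-35, 2) = 1225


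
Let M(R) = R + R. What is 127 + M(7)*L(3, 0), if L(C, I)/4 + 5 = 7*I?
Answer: -153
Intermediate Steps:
L(C, I) = -20 + 28*I (L(C, I) = -20 + 4*(7*I) = -20 + 28*I)
M(R) = 2*R
127 + M(7)*L(3, 0) = 127 + (2*7)*(-20 + 28*0) = 127 + 14*(-20 + 0) = 127 + 14*(-20) = 127 - 280 = -153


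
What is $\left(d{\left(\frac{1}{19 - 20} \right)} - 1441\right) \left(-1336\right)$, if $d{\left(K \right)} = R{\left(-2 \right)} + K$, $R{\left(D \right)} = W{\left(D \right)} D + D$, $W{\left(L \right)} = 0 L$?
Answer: $1929184$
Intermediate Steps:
$W{\left(L \right)} = 0$
$R{\left(D \right)} = D$ ($R{\left(D \right)} = 0 D + D = 0 + D = D$)
$d{\left(K \right)} = -2 + K$
$\left(d{\left(\frac{1}{19 - 20} \right)} - 1441\right) \left(-1336\right) = \left(\left(-2 + \frac{1}{19 - 20}\right) - 1441\right) \left(-1336\right) = \left(\left(-2 + \frac{1}{-1}\right) - 1441\right) \left(-1336\right) = \left(\left(-2 - 1\right) - 1441\right) \left(-1336\right) = \left(-3 - 1441\right) \left(-1336\right) = \left(-1444\right) \left(-1336\right) = 1929184$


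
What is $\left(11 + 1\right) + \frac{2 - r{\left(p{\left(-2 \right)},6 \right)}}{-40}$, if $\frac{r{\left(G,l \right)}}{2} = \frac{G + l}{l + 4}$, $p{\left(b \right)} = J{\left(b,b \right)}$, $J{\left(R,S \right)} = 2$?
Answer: $\frac{1199}{100} \approx 11.99$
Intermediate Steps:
$p{\left(b \right)} = 2$
$r{\left(G,l \right)} = \frac{2 \left(G + l\right)}{4 + l}$ ($r{\left(G,l \right)} = 2 \frac{G + l}{l + 4} = 2 \frac{G + l}{4 + l} = \frac{2 \left(G + l\right)}{4 + l}$)
$\left(11 + 1\right) + \frac{2 - r{\left(p{\left(-2 \right)},6 \right)}}{-40} = \left(11 + 1\right) + \frac{2 - \frac{2 \left(2 + 6\right)}{4 + 6}}{-40} = 12 + \left(2 - 2 \cdot \frac{1}{10} \cdot 8\right) \left(- \frac{1}{40}\right) = 12 + \left(2 - \frac{8}{5}\right) \left(- \frac{1}{40}\right) = 12 + \frac{2}{5} \left(- \frac{1}{40}\right) = 12 - \frac{1}{100} = \frac{1199}{100}$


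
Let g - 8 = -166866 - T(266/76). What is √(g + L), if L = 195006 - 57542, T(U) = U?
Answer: I*√117590/2 ≈ 171.46*I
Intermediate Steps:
g = -333723/2 (g = 8 + (-166866 - 266/76) = 8 + (-166866 - 1*7/2) = 8 + (-166866 - 7/2) = 8 - 333739/2 = -333723/2 ≈ -1.6686e+5)
L = 137464
√(g + L) = √(-333723/2 + 137464) = √(-58795/2) = I*√117590/2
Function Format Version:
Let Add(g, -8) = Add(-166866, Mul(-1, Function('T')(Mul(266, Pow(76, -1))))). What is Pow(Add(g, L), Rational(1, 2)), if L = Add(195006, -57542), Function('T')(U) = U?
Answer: Mul(Rational(1, 2), I, Pow(117590, Rational(1, 2))) ≈ Mul(171.46, I)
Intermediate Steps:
g = Rational(-333723, 2) (g = Add(8, Add(-166866, Mul(-1, Mul(266, Pow(76, -1))))) = Add(8, Add(-166866, Mul(-1, Mul(266, Rational(1, 76))))) = Add(8, Add(-166866, Mul(-1, Rational(7, 2)))) = Add(8, Add(-166866, Rational(-7, 2))) = Add(8, Rational(-333739, 2)) = Rational(-333723, 2) ≈ -1.6686e+5)
L = 137464
Pow(Add(g, L), Rational(1, 2)) = Pow(Add(Rational(-333723, 2), 137464), Rational(1, 2)) = Pow(Rational(-58795, 2), Rational(1, 2)) = Mul(Rational(1, 2), I, Pow(117590, Rational(1, 2)))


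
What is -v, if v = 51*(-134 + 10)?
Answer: 6324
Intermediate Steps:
v = -6324 (v = 51*(-124) = -6324)
-v = -1*(-6324) = 6324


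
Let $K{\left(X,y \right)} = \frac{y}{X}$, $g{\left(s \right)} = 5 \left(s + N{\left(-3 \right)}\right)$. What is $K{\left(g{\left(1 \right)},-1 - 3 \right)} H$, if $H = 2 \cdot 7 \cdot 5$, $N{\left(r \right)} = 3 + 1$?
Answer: $- \frac{56}{5} \approx -11.2$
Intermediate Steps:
$N{\left(r \right)} = 4$
$g{\left(s \right)} = 20 + 5 s$ ($g{\left(s \right)} = 5 \left(s + 4\right) = 5 \left(4 + s\right) = 20 + 5 s$)
$H = 70$ ($H = 14 \cdot 5 = 70$)
$K{\left(g{\left(1 \right)},-1 - 3 \right)} H = \frac{-1 - 3}{20 + 5 \cdot 1} \cdot 70 = - \frac{4}{20 + 5} \cdot 70 = - \frac{4}{25} \cdot 70 = \left(-4\right) \frac{1}{25} \cdot 70 = \left(- \frac{4}{25}\right) 70 = - \frac{56}{5}$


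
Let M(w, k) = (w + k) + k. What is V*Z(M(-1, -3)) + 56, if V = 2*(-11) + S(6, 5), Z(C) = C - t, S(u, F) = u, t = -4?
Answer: 104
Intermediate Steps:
M(w, k) = w + 2*k (M(w, k) = (k + w) + k = w + 2*k)
Z(C) = 4 + C (Z(C) = C - 1*(-4) = C + 4 = 4 + C)
V = -16 (V = 2*(-11) + 6 = -22 + 6 = -16)
V*Z(M(-1, -3)) + 56 = -16*(4 + (-1 + 2*(-3))) + 56 = -16*(4 + (-1 - 6)) + 56 = -16*(4 - 7) + 56 = -16*(-3) + 56 = 48 + 56 = 104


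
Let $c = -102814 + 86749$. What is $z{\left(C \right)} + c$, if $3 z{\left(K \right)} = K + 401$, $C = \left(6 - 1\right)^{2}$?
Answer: $-15923$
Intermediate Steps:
$C = 25$ ($C = 5^{2} = 25$)
$c = -16065$
$z{\left(K \right)} = \frac{401}{3} + \frac{K}{3}$ ($z{\left(K \right)} = \frac{K + 401}{3} = \frac{401 + K}{3} = \frac{401}{3} + \frac{K}{3}$)
$z{\left(C \right)} + c = \left(\frac{401}{3} + \frac{1}{3} \cdot 25\right) - 16065 = \left(\frac{401}{3} + \frac{25}{3}\right) - 16065 = 142 - 16065 = -15923$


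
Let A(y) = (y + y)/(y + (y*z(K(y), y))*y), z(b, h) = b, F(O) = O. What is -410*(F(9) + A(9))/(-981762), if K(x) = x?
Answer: 1850/490881 ≈ 0.0037687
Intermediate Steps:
A(y) = 2*y/(y + y**3) (A(y) = (y + y)/(y + (y*y)*y) = (2*y)/(y + y**2*y) = (2*y)/(y + y**3) = 2*y/(y + y**3))
-410*(F(9) + A(9))/(-981762) = -410*(9 + 2/(1 + 9**2))/(-981762) = -410*(9 + 2/(1 + 81))*(-1/981762) = -410*(9 + 2/82)*(-1/981762) = -410*(9 + 2*(1/82))*(-1/981762) = -410*(9 + 1/41)*(-1/981762) = -410*370/41*(-1/981762) = -3700*(-1/981762) = 1850/490881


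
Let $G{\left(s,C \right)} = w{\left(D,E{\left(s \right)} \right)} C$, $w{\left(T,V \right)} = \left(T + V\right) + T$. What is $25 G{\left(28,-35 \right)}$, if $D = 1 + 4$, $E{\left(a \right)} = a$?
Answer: $-33250$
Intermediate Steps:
$D = 5$
$w{\left(T,V \right)} = V + 2 T$
$G{\left(s,C \right)} = C \left(10 + s\right)$ ($G{\left(s,C \right)} = \left(s + 2 \cdot 5\right) C = \left(s + 10\right) C = \left(10 + s\right) C = C \left(10 + s\right)$)
$25 G{\left(28,-35 \right)} = 25 \left(- 35 \left(10 + 28\right)\right) = 25 \left(\left(-35\right) 38\right) = 25 \left(-1330\right) = -33250$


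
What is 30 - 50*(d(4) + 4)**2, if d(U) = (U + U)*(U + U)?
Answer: -231170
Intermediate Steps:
d(U) = 4*U**2 (d(U) = (2*U)*(2*U) = 4*U**2)
30 - 50*(d(4) + 4)**2 = 30 - 50*(4*4**2 + 4)**2 = 30 - 50*(4*16 + 4)**2 = 30 - 50*(64 + 4)**2 = 30 - 50*68**2 = 30 - 50*4624 = 30 - 231200 = -231170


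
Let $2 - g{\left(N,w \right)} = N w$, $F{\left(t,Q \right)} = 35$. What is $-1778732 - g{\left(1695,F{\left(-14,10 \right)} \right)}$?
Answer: $-1719409$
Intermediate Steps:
$g{\left(N,w \right)} = 2 - N w$
$-1778732 - g{\left(1695,F{\left(-14,10 \right)} \right)} = -1778732 - \left(2 - 1695 \cdot 35\right) = -1778732 - \left(2 - 59325\right) = -1778732 - -59323 = -1778732 + 59323 = -1719409$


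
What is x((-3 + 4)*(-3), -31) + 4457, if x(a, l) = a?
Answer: 4454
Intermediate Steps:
x((-3 + 4)*(-3), -31) + 4457 = (-3 + 4)*(-3) + 4457 = 1*(-3) + 4457 = -3 + 4457 = 4454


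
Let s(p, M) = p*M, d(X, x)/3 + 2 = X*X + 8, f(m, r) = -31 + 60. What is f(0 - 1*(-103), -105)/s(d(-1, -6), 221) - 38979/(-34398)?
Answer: 74033/64974 ≈ 1.1394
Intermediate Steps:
f(m, r) = 29
d(X, x) = 18 + 3*X² (d(X, x) = -6 + 3*(X*X + 8) = -6 + 3*(X² + 8) = -6 + 3*(8 + X²) = -6 + (24 + 3*X²) = 18 + 3*X²)
s(p, M) = M*p
f(0 - 1*(-103), -105)/s(d(-1, -6), 221) - 38979/(-34398) = 29/((221*(18 + 3*(-1)²))) - 38979/(-34398) = 29/((221*(18 + 3*1))) - 38979*(-1/34398) = 29/((221*(18 + 3))) + 4331/3822 = 29/((221*21)) + 4331/3822 = 29/4641 + 4331/3822 = 74033/64974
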